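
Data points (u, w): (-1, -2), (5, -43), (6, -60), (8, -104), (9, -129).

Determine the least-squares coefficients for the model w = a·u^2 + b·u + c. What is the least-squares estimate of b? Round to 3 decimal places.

Sums needed: Σu^2·u^2 = 12579, Σu^2·u = 1581, Σu^2 = 207, Σu·u = 207, Σu = 27, Σ1 = 5.
Right-hand side: Σu^2·w = -20342, Σu·w = -2566, Σw = -338.
So AᵀA·[a, b, c]ᵀ = Aᵀw: [[12579, 1581, 207]; [1581, 207, 27]; [207, 27, 5]]·[a, b, c]ᵀ = [-20342, -2566, -338]ᵀ.
Row-reducing yields a = -1720/1167, b = -1108/1167, c = -566/389.

b = -0.949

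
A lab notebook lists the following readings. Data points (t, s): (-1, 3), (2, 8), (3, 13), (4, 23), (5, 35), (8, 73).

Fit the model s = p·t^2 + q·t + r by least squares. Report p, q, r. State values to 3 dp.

p = 0.967, q = 1.154, r = 2.615

With design matrix X, XᵀX = [[5075, 735, 119]; [735, 119, 21]; [119, 21, 6]] and Xᵀs = [6067, 903, 155]ᵀ.
Solving the 3×3 system (Gaussian elimination) gives p = 88/91, q = 15/13, r = 34/13.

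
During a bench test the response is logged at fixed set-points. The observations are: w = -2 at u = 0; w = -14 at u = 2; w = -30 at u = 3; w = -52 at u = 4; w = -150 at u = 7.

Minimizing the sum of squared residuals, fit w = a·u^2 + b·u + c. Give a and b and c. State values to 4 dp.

a = -2.9376, b = -0.6420, c = -1.7190

Compute the Gram sums: Σu^2·u^2 = 2754, Σu^2·u = 442, Σu^2 = 78, Σu·u = 78, Σu = 16, Σ1 = 5.
Right-hand side: Σu^2·w = -8508, Σu·w = -1376, Σw = -248.
MᵀM·[a, b, c]ᵀ = Mᵀw becomes [[2754, 442, 78]; [442, 78, 16]; [78, 16, 5]]·[a, b, c]ᵀ = [-8508, -1376, -248]ᵀ.
Row-reducing yields a = -7673/2612, b = -1677/2612, c = -2245/1306.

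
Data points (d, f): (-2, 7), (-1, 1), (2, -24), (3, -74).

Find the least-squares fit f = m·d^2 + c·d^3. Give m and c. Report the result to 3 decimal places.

With design matrix A, AᵀA = [[114, 242]; [242, 858]] and Aᵀf = [-733, -2247]ᵀ.
det = 114·858 − 242² = 39248.
m = ((-733)·858 − 242·(-2247))/39248 = -1935/892; c = (114·(-2247) − 242·(-733))/39248 = -19693/9812.

m = -2.169, c = -2.007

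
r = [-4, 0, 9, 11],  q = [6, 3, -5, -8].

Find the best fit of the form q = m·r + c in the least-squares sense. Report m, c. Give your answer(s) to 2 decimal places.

m = -0.92, c = 2.66

Forming MᵀM = [[218, 16]; [16, 4]] and Mᵀq = [-157, -4]ᵀ gives MᵀM·[m, c]ᵀ = Mᵀq.
Eliminating c: 4·(row 1) − 16·(row 2) gives 616·m = 4·(-157) − 16·(-4) = -564, so m = -141/154.
Then c = ((-4) − 16·(-141/154))/4 = 205/77.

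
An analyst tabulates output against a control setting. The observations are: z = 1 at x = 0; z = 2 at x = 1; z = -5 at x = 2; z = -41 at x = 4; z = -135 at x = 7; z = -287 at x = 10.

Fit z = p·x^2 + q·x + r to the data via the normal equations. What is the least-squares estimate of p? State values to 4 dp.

From the data, Σx^2·x^2 = 12674, Σx^2·x = 1416, Σx^2 = 170, Σx·x = 170, Σx = 24, Σ1 = 6.
For Aᵀz: Σx^2·z = -35989, Σx·z = -3987, Σz = -465.
So AᵀA·[p, q, r]ᵀ = Aᵀz: [[12674, 1416, 170]; [1416, 170, 24]; [170, 24, 6]]·[p, q, r]ᵀ = [-35989, -3987, -465]ᵀ.
Solving the 3×3 system (Gaussian elimination) gives p = -92073/29810, q = 58917/29810, r = 31396/14905.

p = -3.0887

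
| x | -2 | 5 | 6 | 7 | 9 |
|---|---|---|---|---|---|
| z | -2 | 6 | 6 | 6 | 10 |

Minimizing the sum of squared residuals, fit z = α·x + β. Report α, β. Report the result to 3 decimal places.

α = 1.029, β = 0.057

From the data, Σx·x = 195, Σx = 25, Σ1 = 5.
For Aᵀz: Σx·z = 202, Σz = 26.
Normal equations: [[195, 25]; [25, 5]]·[α, β]ᵀ = [202, 26]ᵀ.
Eliminating β: 5·(row 1) − 25·(row 2) gives 350·α = 5·202 − 25·26 = 360, so α = 36/35.
Then β = (26 − 25·(36/35))/5 = 2/35.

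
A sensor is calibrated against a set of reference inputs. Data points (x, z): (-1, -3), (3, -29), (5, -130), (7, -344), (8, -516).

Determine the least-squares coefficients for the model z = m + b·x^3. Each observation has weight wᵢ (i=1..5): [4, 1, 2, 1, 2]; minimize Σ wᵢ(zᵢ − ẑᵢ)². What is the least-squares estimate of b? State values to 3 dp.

From the data, Σwᵢ·1 = 10, Σwᵢ·x^3 = 1640, Σwᵢ·x^3·x^3 = 673920.
For MᵀWz: Σwᵢ·z = -1677, Σwᵢ·x^3·z = -679647.
Eliminating b: 673920·(row 1) − 1640·(row 2) gives 4049600·m = 673920·(-1677) − 1640·(-679647) = -15542760, so m = -388569/101240.
Then b = ((-679647) − 1640·(-388569/101240))/673920 = -404619/404960.

b = -0.999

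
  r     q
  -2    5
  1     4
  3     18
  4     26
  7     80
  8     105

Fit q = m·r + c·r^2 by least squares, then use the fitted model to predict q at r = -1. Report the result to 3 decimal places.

q̂ = 0.753

Setting ∂/∂m … = 0 gives: 143·m + 939·c = 1552;  939·m + 6851·c = 11242.
Determinant 143·6851 − 939² = 97972.
m = (1552·6851 − 939·11242)/97972 = 38257/48986; c = (143·11242 − 939·1552)/97972 = 75139/48986.
At r = -1: q̂ = (38257/48986)·(-1) + (75139/48986)·(1) = 18441/24493.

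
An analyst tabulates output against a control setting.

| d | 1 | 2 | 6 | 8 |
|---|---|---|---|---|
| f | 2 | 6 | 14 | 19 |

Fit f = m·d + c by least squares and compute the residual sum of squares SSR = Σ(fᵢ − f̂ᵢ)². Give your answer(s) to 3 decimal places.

The normal system AᵀA·[m, c]ᵀ = Aᵀf is [[105, 17]; [17, 4]]·[m, c]ᵀ = [250, 41]ᵀ.
Eliminating c: 4·(row 1) − 17·(row 2) gives 131·m = 4·250 − 17·41 = 303, so m = 303/131.
Then c = (41 − 17·(303/131))/4 = 55/131.
Residuals: -96/131, 125/131, -39/131, 10/131; SSR = 202/131.

SSR = 1.542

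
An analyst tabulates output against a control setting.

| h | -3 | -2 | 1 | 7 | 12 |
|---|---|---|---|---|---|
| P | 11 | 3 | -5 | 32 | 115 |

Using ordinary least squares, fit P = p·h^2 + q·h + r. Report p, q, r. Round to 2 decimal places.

p = 0.97, q = -1.78, r = -3.82

From the data, Σh^2·h^2 = 23235, Σh^2·h = 2037, Σh^2 = 207, Σh·h = 207, Σh = 15, Σ1 = 5.
Right-hand side: Σh^2·P = 18234, Σh·P = 1560, ΣP = 156.
Normal equations: [[23235, 2037, 207]; [2037, 207, 15]; [207, 15, 5]]·[p, q, r]ᵀ = [18234, 1560, 156]ᵀ.
Row-reducing yields p = 50191/51487, q = -91646/51487, r = -196575/51487.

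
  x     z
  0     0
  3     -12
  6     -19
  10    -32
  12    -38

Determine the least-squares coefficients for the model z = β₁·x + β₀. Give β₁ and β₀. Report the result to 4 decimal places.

β₁ = -3.0971, β₀ = -0.9979

Entries of AᵀA: Σx·x = 289, Σx = 31, Σ1 = 5.
Moment sums: Σx·z = -926, Σz = -101.
Normal equations: [[289, 31]; [31, 5]]·[β₁, β₀]ᵀ = [-926, -101]ᵀ.
Eliminating β₀: 5·(row 1) − 31·(row 2) gives 484·β₁ = 5·(-926) − 31·(-101) = -1499, so β₁ = -1499/484.
Then β₀ = ((-101) − 31·(-1499/484))/5 = -483/484.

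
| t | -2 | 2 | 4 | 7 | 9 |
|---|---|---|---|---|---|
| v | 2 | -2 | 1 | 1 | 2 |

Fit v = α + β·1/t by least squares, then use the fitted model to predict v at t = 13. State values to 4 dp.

v̂ = 0.8784

Entries of MᵀM: Σ1 = 5, Σ1/t = 127/252, Σ1/t·1/t = 37801/63504.
Right-hand side: Σv = 4, Σ1/t·v = -349/252.
Normal equations: [[5, 127/252]; [127/252, 37801/63504]]·[α, β]ᵀ = [4, -349/252]ᵀ.
Eliminating β: (37801/63504)·(row 1) − (127/252)·(row 2) gives (43219/15876)·α = (37801/63504)·4 − (127/252)·(-349/252) = 195527/63504, so α = 195527/172876.
Then β = ((-349/252) − (127/252)·(195527/172876))/(37801/63504) = -141939/43219.
At t = 13: v̂ = (195527/172876)·(1) + (-141939/43219)·(1/13) = 1974095/2247388.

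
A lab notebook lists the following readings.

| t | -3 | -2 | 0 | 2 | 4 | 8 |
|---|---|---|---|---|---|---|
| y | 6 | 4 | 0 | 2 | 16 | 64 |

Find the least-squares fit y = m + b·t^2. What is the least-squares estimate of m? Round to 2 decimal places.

m = -1.09

Normal-equation sums: Σ1 = 6, Σt^2 = 97, Σt^2·t^2 = 4465.
Moment sums: Σy = 92, Σt^2·y = 4430.
XᵀX·[m, b]ᵀ = Xᵀy becomes [[6, 97]; [97, 4465]]·[m, b]ᵀ = [92, 4430]ᵀ.
det = 6·4465 − 97² = 17381.
m = (92·4465 − 97·4430)/17381 = -18930/17381; b = (6·4430 − 97·92)/17381 = 17656/17381.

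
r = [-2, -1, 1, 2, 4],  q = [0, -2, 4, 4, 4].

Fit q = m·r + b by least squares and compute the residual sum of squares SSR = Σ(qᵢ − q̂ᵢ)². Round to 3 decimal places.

XᵀX·[m, b]ᵀ = Xᵀq reads: 26·m + 4·b = 30;  4·m + 5·b = 10.
(Σr·r = 26, Σr = 4, Σ1 = 5, Σr·q = 30, Σq = 10.)
Eliminating b: 5·(row 1) − 4·(row 2) gives 114·m = 5·30 − 4·10 = 110, so m = 55/57.
Then b = (10 − 4·(55/57))/5 = 70/57.
Residuals: 40/57, -43/19, 103/57, 16/19, -62/57; SSR = 614/57.

SSR = 10.772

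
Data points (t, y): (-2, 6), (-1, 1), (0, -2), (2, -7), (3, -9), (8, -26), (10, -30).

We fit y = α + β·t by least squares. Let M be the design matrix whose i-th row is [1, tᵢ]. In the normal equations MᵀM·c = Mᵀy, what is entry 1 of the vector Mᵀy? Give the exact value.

Entry 1 ↔ basis 1, so (Mᵀy)_{1} = Σᵢ yᵢ = (1)·(6) + (1)·(1) + (1)·(-2) + (1)·(-7) + (1)·(-9) + (1)·(-26) + (1)·(-30) = -67.

-67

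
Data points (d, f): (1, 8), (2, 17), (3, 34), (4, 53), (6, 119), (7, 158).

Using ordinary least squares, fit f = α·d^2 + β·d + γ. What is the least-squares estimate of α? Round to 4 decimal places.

α = 3.1786

Normal-equation sums: Σd^2·d^2 = 4051, Σd^2·d = 659, Σd^2 = 115, Σd·d = 115, Σd = 23, Σ1 = 6.
For Xᵀf: Σd^2·f = 13256, Σd·f = 2176, Σf = 389.
So XᵀX·[α, β, γ]ᵀ = Xᵀf: [[4051, 659, 115]; [659, 115, 23]; [115, 23, 6]]·[α, β, γ]ᵀ = [13256, 2176, 389]ᵀ.
Solving the 3×3 system (Gaussian elimination) gives α = 89/28, β = -9/28, γ = 36/7.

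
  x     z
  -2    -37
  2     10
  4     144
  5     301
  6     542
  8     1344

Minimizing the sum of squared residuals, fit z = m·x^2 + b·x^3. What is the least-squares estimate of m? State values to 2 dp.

m = -2.95

The normal system MᵀM·[m, b]ᵀ = Mᵀz is [[6305, 44693]; [44693, 328649]]·[m, b]ᵀ = [115249, 852417]ᵀ.
det = 6305·328649 − 44693² = 74667696.
m = (115249·328649 − 44693·852417)/74667696 = -55151095/18666924; b = (6305·852417 − 44693·115249)/74667696 = 55916407/18666924.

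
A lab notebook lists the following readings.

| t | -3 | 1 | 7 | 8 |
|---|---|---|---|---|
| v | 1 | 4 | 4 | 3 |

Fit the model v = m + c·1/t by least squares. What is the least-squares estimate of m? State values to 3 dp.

Entries of XᵀX: Σ1 = 4, Σ1/t = 157/168, Σ1/t·1/t = 32377/28224.
And Σv = 12, Σ1/t·v = 775/168.
Normal equations: [[4, 157/168]; [157/168, 32377/28224]]·[m, c]ᵀ = [12, 775/168]ᵀ.
Eliminating c: (32377/28224)·(row 1) − (157/168)·(row 2) gives (11651/3136)·m = (32377/28224)·12 − (157/168)·(775/168) = 266849/28224, so m = 266849/104859.
Then c = ((775/168) − (157/168)·(266849/104859))/(32377/28224) = 68096/34953.

m = 2.545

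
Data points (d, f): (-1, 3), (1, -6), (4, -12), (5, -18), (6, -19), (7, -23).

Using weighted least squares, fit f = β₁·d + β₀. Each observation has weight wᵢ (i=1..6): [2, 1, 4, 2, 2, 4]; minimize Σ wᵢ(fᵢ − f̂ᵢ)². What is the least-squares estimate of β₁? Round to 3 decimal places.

β₁ = -3.181

Entries of XᵀWX: Σwᵢ·d·d = 385, Σwᵢ·d = 65, Σwᵢ·1 = 15.
Moment sums: Σwᵢ·d·f = -1256, Σwᵢ·f = -214.
Normal equations: [[385, 65]; [65, 15]]·[β₁, β₀]ᵀ = [-1256, -214]ᵀ.
Δ = 385·15 − 65² = 1550.
β₁ = ((-1256)·15 − 65·(-214))/1550 = -493/155; β₀ = (385·(-214) − 65·(-1256))/1550 = -15/31.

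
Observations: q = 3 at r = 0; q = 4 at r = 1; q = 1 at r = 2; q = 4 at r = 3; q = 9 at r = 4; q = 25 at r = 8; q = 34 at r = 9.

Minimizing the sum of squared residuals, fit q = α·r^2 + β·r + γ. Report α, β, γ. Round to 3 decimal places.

Compute the Gram sums: Σr^2·r^2 = 11011, Σr^2·r = 1341, Σr^2 = 175, Σr·r = 175, Σr = 27, Σ1 = 7.
Right-hand side: Σr^2·q = 4542, Σr·q = 560, Σq = 80.
Solving the 3×3 system (Gaussian elimination) gives α = 22168/46641, β = -2041/2221, γ = 144161/46641.

α = 0.475, β = -0.919, γ = 3.091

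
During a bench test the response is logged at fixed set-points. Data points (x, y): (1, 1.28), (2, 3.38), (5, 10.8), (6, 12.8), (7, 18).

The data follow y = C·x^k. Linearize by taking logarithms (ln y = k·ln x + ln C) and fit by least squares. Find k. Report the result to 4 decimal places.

Let Y = ln y. Fitting Y = k·ln x + ln C by least squares:
AᵀA = [[10.0677, 6.0403]; [6.0403, 5]], rhs = [14.8663, 9.2841]ᵀ  (here Σln x = 6.0403, Σ(ln x)² = 10.0677, Σln y = 9.2841, Σln x·ln y = 14.8663).
Solving (det = 13.8539): k = 1.31755, ln C = 0.26515.

k = 1.3175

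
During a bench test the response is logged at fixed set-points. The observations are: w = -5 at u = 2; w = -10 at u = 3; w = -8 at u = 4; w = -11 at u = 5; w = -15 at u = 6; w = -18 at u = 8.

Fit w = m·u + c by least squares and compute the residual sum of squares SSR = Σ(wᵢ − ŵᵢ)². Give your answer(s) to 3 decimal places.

SSR = 10.714

The normal system XᵀX·[m, c]ᵀ = Xᵀw is [[154, 28]; [28, 6]]·[m, c]ᵀ = [-361, -67]ᵀ.
Δ = 154·6 − 28² = 140.
m = ((-361)·6 − 28·(-67))/140 = -29/14; c = (154·(-67) − 28·(-361))/140 = -3/2.
Residuals: 9/14, -16/7, 25/14, 6/7, -15/14, 1/14; SSR = 75/7.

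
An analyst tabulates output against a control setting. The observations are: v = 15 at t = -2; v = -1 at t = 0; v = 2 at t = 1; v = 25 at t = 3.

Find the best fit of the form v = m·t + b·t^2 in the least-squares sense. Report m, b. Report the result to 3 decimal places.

Setting ∂/∂m … = 0 gives: 14·m + 20·b = 47;  20·m + 98·b = 287.
(Σt·t = 14, Σt·t^2 = 20, Σt^2·t^2 = 98, Σt·v = 47, Σt^2·v = 287.)
Eliminating b: 98·(row 1) − 20·(row 2) gives 972·m = 98·47 − 20·287 = -1134, so m = -7/6.
Then b = (287 − 20·(-7/6))/98 = 19/6.

m = -1.167, b = 3.167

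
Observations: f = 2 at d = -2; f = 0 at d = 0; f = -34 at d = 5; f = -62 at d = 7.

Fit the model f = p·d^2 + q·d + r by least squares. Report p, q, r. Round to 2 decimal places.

p = -0.93, q = -2.39, r = 0.59

The normal equations are: 3042·p + 460·q + 78·r = -3880;  460·p + 78·q + 10·r = -608;  78·p + 10·q + 4·r = -94.
(Σd^2·d^2 = 3042, Σd^2·d = 460, Σd^2 = 78, Σd·d = 78, Σd = 10, Σ1 = 4, Σd^2·f = -3880, Σd·f = -608, Σf = -94.)
Solving the 3×3 system (Gaussian elimination) gives p = -13/14, q = -1777/742, r = 63/106.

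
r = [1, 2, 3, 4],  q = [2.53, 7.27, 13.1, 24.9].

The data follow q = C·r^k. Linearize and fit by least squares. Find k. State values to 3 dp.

k = 1.611

With ln qᵢ as the transformed response and ln rᵢ as the regressor:
Sums: Σln r = 3.1781, Σ(ln r)² = 3.6092, Σln q = 8.6995, Σln r·ln q = 8.6581.
Normal system: [[3.6092, 3.1781]; [3.1781, 4]]·[k, ln C]ᵀ = [8.6581, 8.6995]ᵀ.
Slope k = (n·Σln r·ln q − Σln r·Σln q)/(n·Σ(ln r)² − (Σln r)²) = (4·8.6581 − 3.1781·8.6995)/4.3368 = 1.61063; ln C = (Σln q − k·Σln r)/n = 0.89520.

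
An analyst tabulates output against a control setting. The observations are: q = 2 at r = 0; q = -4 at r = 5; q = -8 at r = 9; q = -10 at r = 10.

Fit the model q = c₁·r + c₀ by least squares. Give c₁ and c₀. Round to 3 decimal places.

c₁ = -1.161, c₀ = 1.968

Setting ∂/∂c₁ … = 0 gives: 206·c₁ + 24·c₀ = -192;  24·c₁ + 4·c₀ = -20.
(Σr·r = 206, Σr = 24, Σ1 = 4, Σr·q = -192, Σq = -20.)
Eliminating c₀: 4·(row 1) − 24·(row 2) gives 248·c₁ = 4·(-192) − 24·(-20) = -288, so c₁ = -36/31.
Then c₀ = ((-20) − 24·(-36/31))/4 = 61/31.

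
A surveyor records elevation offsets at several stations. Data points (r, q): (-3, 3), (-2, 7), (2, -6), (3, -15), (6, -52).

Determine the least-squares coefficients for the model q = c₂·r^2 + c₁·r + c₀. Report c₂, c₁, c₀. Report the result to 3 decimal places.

c₂ = -1.062, c₁ = -3.030, c₀ = 4.202

Forming XᵀX = [[1490, 216, 62]; [216, 62, 6]; [62, 6, 5]] and Xᵀq = [-1976, -392, -63]ᵀ gives XᵀX·[c₂, c₁, c₀]ᵀ = Xᵀq.
Solving the 3×3 system (Gaussian elimination) gives c₂ = -25841/24339, c₁ = -24585/8113, c₀ = 14609/3477.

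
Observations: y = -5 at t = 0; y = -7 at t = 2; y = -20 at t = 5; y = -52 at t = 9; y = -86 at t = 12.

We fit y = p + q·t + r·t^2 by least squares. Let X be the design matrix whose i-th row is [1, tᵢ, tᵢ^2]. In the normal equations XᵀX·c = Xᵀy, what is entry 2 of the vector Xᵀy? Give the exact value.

Entry 2 ↔ basis t, so (Xᵀy)_{2} = Σᵢ (t)·yᵢ = (0)·(-5) + (2)·(-7) + (5)·(-20) + (9)·(-52) + (12)·(-86) = -1614.

-1614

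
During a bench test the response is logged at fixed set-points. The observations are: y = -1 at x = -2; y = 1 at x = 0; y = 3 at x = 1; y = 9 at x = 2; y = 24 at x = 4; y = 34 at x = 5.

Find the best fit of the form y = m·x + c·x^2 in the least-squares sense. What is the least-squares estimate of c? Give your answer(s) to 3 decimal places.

With design matrix M, MᵀM = [[50, 190]; [190, 914]] and Mᵀy = [289, 1269]ᵀ.
Determinant 50·914 − 190² = 9600.
m = (289·914 − 190·1269)/9600 = 5759/2400; c = (50·1269 − 190·289)/9600 = 427/480.

c = 0.890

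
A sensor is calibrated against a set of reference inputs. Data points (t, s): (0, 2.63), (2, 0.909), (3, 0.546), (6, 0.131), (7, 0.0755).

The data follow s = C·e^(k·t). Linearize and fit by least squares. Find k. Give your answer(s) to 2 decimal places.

k = -0.50

With ln sᵢ as the transformed response and tᵢ as the regressor:
Σt = 18.0000, Σ(t)² = 98.0000, Σln s = -4.3497, Σt·ln s = -32.2869.
Equations: 98.0000·k + 18.0000·ln C = -32.2869;  18.0000·k + 5·ln C = -4.3497.
Solving (det = 166.0000): k = -0.50084, ln C = 0.93307.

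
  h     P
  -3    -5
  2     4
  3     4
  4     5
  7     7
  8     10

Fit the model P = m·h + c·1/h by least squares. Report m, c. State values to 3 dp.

m = 1.076, c = 3.577

Forming MᵀM = [[151, 6]; [6, 16109/28224]] and MᵀP = [184, 17/2]ᵀ gives MᵀM·[m, c]ᵀ = MᵀP.
Determinant 151·(16109/28224) − 6² = 1416395/28224.
m = (184·(16109/28224) − 6·(17/2))/(1416395/28224) = 1524632/1416395; c = (151·(17/2) − 6·184)/(1416395/28224) = 5066208/1416395.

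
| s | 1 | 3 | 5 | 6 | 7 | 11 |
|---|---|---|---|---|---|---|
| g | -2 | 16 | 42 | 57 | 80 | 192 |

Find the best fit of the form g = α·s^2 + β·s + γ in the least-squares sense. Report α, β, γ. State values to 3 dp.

Normal-equation sums: Σs^2·s^2 = 19045, Σs^2·s = 2043, Σs^2 = 241, Σs·s = 241, Σs = 33, Σ1 = 6.
And Σs^2·g = 30396, Σs·g = 3270, Σg = 385.
Normal equations: [[19045, 2043, 241]; [2043, 241, 33]; [241, 33, 6]]·[α, β, γ]ᵀ = [30396, 3270, 385]ᵀ.
Inverting the 3×3 Gram matrix, [α, β, γ]ᵀ = [6592/4543, 1215/649, -20047/4543]ᵀ.

α = 1.451, β = 1.872, γ = -4.413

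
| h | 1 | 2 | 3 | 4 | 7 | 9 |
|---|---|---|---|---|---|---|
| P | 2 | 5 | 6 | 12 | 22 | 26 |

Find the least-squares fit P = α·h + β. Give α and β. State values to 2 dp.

Setting ∂/∂α … = 0 gives: 160·α + 26·β = 466;  26·α + 6·β = 73.
(Σh·h = 160, Σh = 26, Σ1 = 6, Σh·P = 466, ΣP = 73.)
det = 160·6 − 26² = 284.
α = (466·6 − 26·73)/284 = 449/142; β = (160·73 − 26·466)/284 = -109/71.

α = 3.16, β = -1.54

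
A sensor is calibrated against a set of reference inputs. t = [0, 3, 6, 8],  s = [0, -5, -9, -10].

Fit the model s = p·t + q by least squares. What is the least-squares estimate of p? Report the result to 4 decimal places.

p = -1.2789

Forming XᵀX = [[109, 17]; [17, 4]] and Xᵀs = [-149, -24]ᵀ gives XᵀX·[p, q]ᵀ = Xᵀs.
det = 109·4 − 17² = 147.
p = ((-149)·4 − 17·(-24))/147 = -188/147; q = (109·(-24) − 17·(-149))/147 = -83/147.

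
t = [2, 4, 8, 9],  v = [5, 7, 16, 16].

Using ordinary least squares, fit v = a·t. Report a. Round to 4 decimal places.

The normal system XᵀX·[a]ᵀ = Xᵀv is [[165]]·[a]ᵀ = [310]ᵀ.
Hence a = 310 / 165 ≈ 1.87879.

a = 1.8788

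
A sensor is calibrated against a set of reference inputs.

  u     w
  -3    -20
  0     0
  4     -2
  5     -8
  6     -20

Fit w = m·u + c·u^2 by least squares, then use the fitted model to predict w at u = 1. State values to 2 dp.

ŵ = 2.49

The normal system AᵀA·[m, c]ᵀ = Aᵀw is [[86, 378]; [378, 2258]]·[m, c]ᵀ = [-108, -1132]ᵀ.
Eliminating c: 2258·(row 1) − 378·(row 2) gives 51304·m = 2258·(-108) − 378·(-1132) = 184032, so m = 23004/6413.
Then c = ((-1132) − 378·(23004/6413))/2258 = -7066/6413.
At u = 1: ŵ = (23004/6413)·(1) + (-7066/6413)·(1) = 15938/6413.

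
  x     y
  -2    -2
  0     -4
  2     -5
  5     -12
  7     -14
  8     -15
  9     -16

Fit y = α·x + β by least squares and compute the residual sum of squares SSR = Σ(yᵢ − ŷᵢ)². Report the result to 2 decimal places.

SSR = 5.17

From the data, Σx·x = 227, Σx = 29, Σ1 = 7.
And Σx·y = -428, Σy = -68.
MᵀM·[α, β]ᵀ = Mᵀy becomes [[227, 29]; [29, 7]]·[α, β]ᵀ = [-428, -68]ᵀ.
Eliminating β: 7·(row 1) − 29·(row 2) gives 748·α = 7·(-428) − 29·(-68) = -1024, so α = -256/187.
Then β = ((-68) − 29·(-256/187))/7 = -756/187.
Residuals: -130/187, 8/187, 333/187, -208/187, -70/187, -1/187, 4/11; SSR = 966/187.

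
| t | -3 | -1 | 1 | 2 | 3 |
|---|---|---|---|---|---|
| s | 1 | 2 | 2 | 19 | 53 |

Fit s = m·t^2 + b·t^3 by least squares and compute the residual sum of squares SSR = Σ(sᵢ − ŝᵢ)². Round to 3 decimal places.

SSR = 4.191

Normal-equation sums: Σt^2·t^2 = 180, Σt^2·t^3 = 32, Σt^3·t^3 = 1524.
And Σt^2·s = 566, Σt^3·s = 1556.
Δ = 180·1524 − 32² = 273296.
m = (566·1524 − 32·1556)/273296 = 101599/34162; b = (180·1556 − 32·566)/273296 = 16373/17081.
Residuals: 3913/34162, -529/34162, -66021/34162, -9643/17081, 12053/34162; SSR = 71594/17081.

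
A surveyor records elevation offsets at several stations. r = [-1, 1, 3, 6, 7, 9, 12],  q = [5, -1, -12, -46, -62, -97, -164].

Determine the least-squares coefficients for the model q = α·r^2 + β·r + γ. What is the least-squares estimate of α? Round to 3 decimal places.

Compute the Gram sums: Σr^2·r^2 = 31077, Σr^2·r = 3043, Σr^2 = 321, Σr·r = 321, Σr = 37, Σ1 = 7.
And Σr^2·q = -36271, Σr·q = -3593, Σq = -377.
Solving the 3×3 system (Gaussian elimination) gives α = -396464/418481, β = -1083767/418481, γ = 7178/2191.

α = -0.947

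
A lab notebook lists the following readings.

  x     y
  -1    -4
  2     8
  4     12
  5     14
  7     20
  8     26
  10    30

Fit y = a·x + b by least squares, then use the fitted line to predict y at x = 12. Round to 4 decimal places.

ŷ = 36.4762

AᵀA·[a, b]ᵀ = Aᵀy reads: 259·a + 35·b = 786;  35·a + 7·b = 106.
det = 259·7 − 35² = 588.
a = (786·7 − 35·106)/588 = 64/21; b = (259·106 − 35·786)/588 = -2/21.
At x = 12: ŷ = (64/21)·(12) + (-2/21)·(1) = 766/21.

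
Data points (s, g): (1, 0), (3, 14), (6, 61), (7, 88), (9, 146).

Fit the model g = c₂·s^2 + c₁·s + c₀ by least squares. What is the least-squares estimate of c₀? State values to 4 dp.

Compute the Gram sums: Σs^2·s^2 = 10340, Σs^2·s = 1316, Σs^2 = 176, Σs·s = 176, Σs = 26, Σ1 = 5.
Right-hand side: Σs^2·g = 18460, Σs·g = 2338, Σg = 309.
Inverting the 3×3 Gram matrix, [c₂, c₁, c₀]ᵀ = [27/14, -43/42, -16/21]ᵀ.

c₀ = -0.7619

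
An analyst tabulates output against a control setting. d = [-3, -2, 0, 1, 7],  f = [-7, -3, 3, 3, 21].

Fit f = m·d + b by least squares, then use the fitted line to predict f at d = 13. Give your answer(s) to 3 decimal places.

The normal equations are: 63·m + 3·b = 177;  3·m + 5·b = 17.
(Σd·d = 63, Σd = 3, Σ1 = 5, Σd·f = 177, Σf = 17.)
Determinant 63·5 − 3² = 306.
m = (177·5 − 3·17)/306 = 139/51; b = (63·17 − 3·177)/306 = 30/17.
At d = 13: f̂ = (139/51)·(13) + (30/17)·(1) = 1897/51.

f̂ = 37.196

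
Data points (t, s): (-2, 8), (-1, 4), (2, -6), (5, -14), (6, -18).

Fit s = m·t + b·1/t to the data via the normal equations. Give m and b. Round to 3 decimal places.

m = -2.894, b = -1.487

The normal system MᵀM·[m, b]ᵀ = Mᵀs is [[70, 5]; [5, 1411/900]]·[m, b]ᵀ = [-210, -84/5]ᵀ.
Δ = 70·(1411/900) − 5² = 7627/90.
m = ((-210)·(1411/900) − 5·(-84/5))/(7627/90) = -22071/7627; b = (70·(-84/5) − 5·(-210))/(7627/90) = -11340/7627.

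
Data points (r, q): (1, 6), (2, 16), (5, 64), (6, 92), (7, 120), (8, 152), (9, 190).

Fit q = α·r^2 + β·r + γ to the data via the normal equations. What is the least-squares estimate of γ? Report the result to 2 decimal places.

γ = 1.79

Entries of XᵀX: Σr^2·r^2 = 14996, Σr^2·r = 1934, Σr^2 = 260, Σr·r = 260, Σr = 38, Σ1 = 7.
Right-hand side: Σr^2·q = 35980, Σr·q = 4676, Σq = 640.
Row-reducing yields α = 48638/23961, β = 62878/23961, γ = 14276/7987.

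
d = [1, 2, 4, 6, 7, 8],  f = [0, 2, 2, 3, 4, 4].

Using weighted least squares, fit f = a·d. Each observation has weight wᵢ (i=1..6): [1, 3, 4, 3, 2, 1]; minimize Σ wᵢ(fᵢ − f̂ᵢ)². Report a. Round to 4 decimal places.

The normal system MᵀWM·[a]ᵀ = MᵀWf is [[347]]·[a]ᵀ = [186]ᵀ.
a = 186/347 = 0.536023.

a = 0.5360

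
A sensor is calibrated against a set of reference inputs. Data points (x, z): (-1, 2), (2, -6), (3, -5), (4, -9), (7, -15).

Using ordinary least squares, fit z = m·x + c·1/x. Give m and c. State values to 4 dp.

Sums needed: Σx·x = 79, Σx·1/x = 5, Σ1/x·1/x = 10189/7056.
Right-hand side: Σx·z = -170, Σ1/x·z = -929/84.
Δ = 79·(10189/7056) − 5² = 628531/7056.
m = ((-170)·(10189/7056) − 5·(-929/84))/(628531/7056) = -1341950/628531; c = (79·(-929/84) − 5·(-170))/(628531/7056) = -167244/628531.

m = -2.1351, c = -0.2661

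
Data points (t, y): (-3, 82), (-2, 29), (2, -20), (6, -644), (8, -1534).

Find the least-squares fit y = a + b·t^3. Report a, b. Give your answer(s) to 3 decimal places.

a = 3.459, b = -3.002

With design matrix A, AᵀA = [[5, 701]; [701, 309657]] and Aᵀy = [-2087, -927118]ᵀ.
Eliminating b: 309657·(row 1) − 701·(row 2) gives 1056884·a = 309657·(-2087) − 701·(-927118) = 3655559, so a = 3655559/1056884.
Then b = ((-927118) − 701·(3655559/1056884))/309657 = -3172603/1056884.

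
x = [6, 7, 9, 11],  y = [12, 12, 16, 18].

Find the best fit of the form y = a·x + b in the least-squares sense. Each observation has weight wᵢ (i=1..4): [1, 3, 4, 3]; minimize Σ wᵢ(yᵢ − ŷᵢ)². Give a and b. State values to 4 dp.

a = 1.4068, b = 2.8136

MᵀWM·[a, b]ᵀ = MᵀWy reads: 870·a + 96·b = 1494;  96·a + 11·b = 166.
(Σwᵢ·x·x = 870, Σwᵢ·x = 96, Σwᵢ·1 = 11, Σwᵢ·x·y = 1494, Σwᵢ·y = 166.)
Eliminating b: 11·(row 1) − 96·(row 2) gives 354·a = 11·1494 − 96·166 = 498, so a = 83/59.
Then b = (166 − 96·(83/59))/11 = 166/59.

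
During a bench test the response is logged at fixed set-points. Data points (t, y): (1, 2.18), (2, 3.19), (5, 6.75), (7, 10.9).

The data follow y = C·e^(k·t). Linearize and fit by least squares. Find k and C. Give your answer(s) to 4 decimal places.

Linearized form: ln y = k·t + ln C. From the 4 transformed points,
Σt = 15.0000, Σ(t)² = 79.0000, Σln y = 6.2377, Σt·ln y = 29.3684.
Equations: 79.0000·k + 15.0000·ln C = 29.3684;  15.0000·k + 4·ln C = 6.2377.
Solving (det = 91.0000): k = 0.26274, ln C = 0.57416, so C = exp(0.57416) = 1.77563.

k = 0.2627, C = 1.7756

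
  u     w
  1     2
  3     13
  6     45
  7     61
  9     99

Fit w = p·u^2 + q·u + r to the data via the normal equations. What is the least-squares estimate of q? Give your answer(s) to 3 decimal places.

Forming XᵀX = [[10340, 1316, 176]; [1316, 176, 26]; [176, 26, 5]] and Xᵀw = [12747, 1629, 220]ᵀ gives XᵀX·[p, q, r]ᵀ = Xᵀw.
Row-reducing yields p = 169/147, q = 349/588, r = 131/294.

q = 0.594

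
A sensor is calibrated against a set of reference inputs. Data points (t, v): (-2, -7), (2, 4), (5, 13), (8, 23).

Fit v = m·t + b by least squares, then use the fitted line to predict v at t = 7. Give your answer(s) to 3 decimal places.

MᵀM·[m, b]ᵀ = Mᵀv reads: 97·m + 13·b = 271;  13·m + 4·b = 33.
(Σt·t = 97, Σt = 13, Σ1 = 4, Σt·v = 271, Σv = 33.)
Eliminating b: 4·(row 1) − 13·(row 2) gives 219·m = 4·271 − 13·33 = 655, so m = 655/219.
Then b = (33 − 13·(655/219))/4 = -322/219.
At t = 7: v̂ = (655/219)·(7) + (-322/219)·(1) = 1421/73.

v̂ = 19.466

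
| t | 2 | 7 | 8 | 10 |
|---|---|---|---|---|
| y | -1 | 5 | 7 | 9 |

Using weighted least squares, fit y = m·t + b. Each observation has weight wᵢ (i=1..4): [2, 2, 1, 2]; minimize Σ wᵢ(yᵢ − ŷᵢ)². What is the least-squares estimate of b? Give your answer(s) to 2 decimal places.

Normal-equation sums: Σwᵢ·t·t = 370, Σwᵢ·t = 46, Σwᵢ·1 = 7.
For MᵀWy: Σwᵢ·t·y = 302, Σwᵢ·y = 33.
Normal equations: [[370, 46]; [46, 7]]·[m, b]ᵀ = [302, 33]ᵀ.
Δ = 370·7 − 46² = 474.
m = (302·7 − 46·33)/474 = 298/237; b = (370·33 − 46·302)/474 = -841/237.

b = -3.55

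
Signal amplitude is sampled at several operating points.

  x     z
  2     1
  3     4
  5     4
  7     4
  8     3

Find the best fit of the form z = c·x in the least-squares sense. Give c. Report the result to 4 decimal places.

c = 0.5695

The normal equations are: 151·c = 86.
(Σx·x = 151, Σx·z = 86.)
Hence c = 86 / 151 ≈ 0.569536.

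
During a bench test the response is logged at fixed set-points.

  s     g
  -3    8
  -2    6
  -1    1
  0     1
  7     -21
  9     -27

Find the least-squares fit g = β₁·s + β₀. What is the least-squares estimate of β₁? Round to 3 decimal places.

From the data, Σs·s = 144, Σs = 10, Σ1 = 6.
Right-hand side: Σs·g = -427, Σg = -32.
Eliminating β₀: 6·(row 1) − 10·(row 2) gives 764·β₁ = 6·(-427) − 10·(-32) = -2242, so β₁ = -1121/382.
Then β₀ = ((-32) − 10·(-1121/382))/6 = -169/382.

β₁ = -2.935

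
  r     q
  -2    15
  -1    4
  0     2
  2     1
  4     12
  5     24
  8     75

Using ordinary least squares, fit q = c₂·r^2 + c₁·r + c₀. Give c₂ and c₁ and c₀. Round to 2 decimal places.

Entries of MᵀM: Σr^2·r^2 = 5010, Σr^2·r = 700, Σr^2 = 114, Σr·r = 114, Σr = 16, Σ1 = 7.
Right-hand side: Σr^2·q = 5660, Σr·q = 736, Σq = 133.
Normal equations: [[5010, 700, 114]; [700, 114, 16]; [114, 16, 7]]·[c₂, c₁, c₀]ᵀ = [5660, 736, 133]ᵀ.
Inverting the 3×3 Gram matrix, [c₂, c₁, c₀]ᵀ = [141229/89369, -302894/89369, 90325/89369]ᵀ.

c₂ = 1.58, c₁ = -3.39, c₀ = 1.01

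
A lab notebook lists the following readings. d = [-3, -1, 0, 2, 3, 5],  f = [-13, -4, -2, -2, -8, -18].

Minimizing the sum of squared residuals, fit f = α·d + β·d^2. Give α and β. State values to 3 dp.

Entries of XᵀX: Σd·d = 48, Σd·d^2 = 132, Σd^2·d^2 = 804.
Moment sums: Σd·f = -75, Σd^2·f = -651.
det = 48·804 − 132² = 21168.
α = ((-75)·804 − 132·(-651))/21168 = 178/147; β = (48·(-651) − 132·(-75))/21168 = -593/588.

α = 1.211, β = -1.009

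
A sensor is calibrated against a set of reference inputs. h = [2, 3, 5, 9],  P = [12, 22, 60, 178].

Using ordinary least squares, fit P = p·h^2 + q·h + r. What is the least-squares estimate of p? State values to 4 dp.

Sums needed: Σh^2·h^2 = 7283, Σh^2·h = 889, Σh^2 = 119, Σh·h = 119, Σh = 19, Σ1 = 4.
Moment sums: Σh^2·P = 16164, Σh·P = 1992, ΣP = 272.
Row-reducing yields p = 121/62, q = 147/62, r = -41/31.

p = 1.9516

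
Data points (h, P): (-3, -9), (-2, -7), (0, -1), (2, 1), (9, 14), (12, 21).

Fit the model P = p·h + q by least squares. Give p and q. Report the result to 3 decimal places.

Forming AᵀA = [[242, 18]; [18, 6]] and AᵀP = [421, 19]ᵀ gives AᵀA·[p, q]ᵀ = AᵀP.
Δ = 242·6 − 18² = 1128.
p = (421·6 − 18·19)/1128 = 91/47; q = (242·19 − 18·421)/1128 = -745/282.

p = 1.936, q = -2.642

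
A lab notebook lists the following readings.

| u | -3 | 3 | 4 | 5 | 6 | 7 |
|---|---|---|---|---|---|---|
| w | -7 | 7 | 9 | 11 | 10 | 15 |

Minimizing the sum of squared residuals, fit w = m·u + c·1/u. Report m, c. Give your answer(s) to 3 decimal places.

MᵀM·[m, c]ᵀ = Mᵀw reads: 144·m + 6·c = 298;  6·m + (7309/19600)·c = 5429/420.
(Σu·u = 144, Σu·1/u = 6, Σ1/u·1/u = 7309/19600, Σu·w = 298, Σ1/u·w = 5429/420.)
Δ = 144·(7309/19600) − 6² = 21681/1225.
m = (298·(7309/19600) − 6·(5429/420))/(21681/1225) = 328981/173448; c = (144·(5429/420) − 6·298)/(21681/1225) = 29960/7227.

m = 1.897, c = 4.146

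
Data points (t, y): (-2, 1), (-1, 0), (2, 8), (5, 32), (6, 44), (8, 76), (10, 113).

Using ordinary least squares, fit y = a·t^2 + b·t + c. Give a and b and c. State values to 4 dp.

a = 0.9745, b = 1.5360, c = 0.4240

Compute the Gram sums: Σt^2·t^2 = 16050, Σt^2·t = 1852, Σt^2 = 234, Σt·t = 234, Σt = 28, Σ1 = 7.
Moment sums: Σt^2·y = 18584, Σt·y = 2176, Σy = 274.
Inverting the 3×3 Gram matrix, [a, b, c]ᵀ = [280906/288269, 442792/288269, 122218/288269]ᵀ.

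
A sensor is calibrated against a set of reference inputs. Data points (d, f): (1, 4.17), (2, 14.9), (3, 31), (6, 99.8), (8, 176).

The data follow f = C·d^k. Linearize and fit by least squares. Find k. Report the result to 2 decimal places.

Taking logs, ln f = k·ln d + ln C, so regress ln f on ln d.
Σln d = 5.6630, Σ(ln d)² = 9.2219, Σln f = 17.3369, Σln d·ln f = 24.6446.
Equations: 9.2219·k + 5.6630·ln C = 24.6446;  5.6630·k + 5·ln C = 17.3369.
Δ = 9.2219·5 − (5.6630)² = 14.0403; k = (24.6446·5 − 5.6630·17.3369)/14.0403 = 1.78376, ln C = (9.2219·17.3369 − 5.6630·24.6446)/14.0403 = 1.44711.

k = 1.78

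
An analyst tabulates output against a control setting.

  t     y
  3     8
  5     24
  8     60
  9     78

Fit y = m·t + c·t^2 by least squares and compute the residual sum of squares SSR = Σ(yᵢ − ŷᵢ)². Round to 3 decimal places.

Normal-equation sums: Σt·t = 179, Σt·t^2 = 1393, Σt^2·t^2 = 11363.
For Aᵀy: Σt·y = 1326, Σt^2·y = 10830.
det = 179·11363 − 1393² = 93528.
m = (1326·11363 − 1393·10830)/93528 = -1571/7794; c = (179·10830 − 1393·1326)/93528 = 7621/7794.
Residuals: -254/1299, 731/1299, -1256/1299, 265/433; SSR = 2162/1299.

SSR = 1.664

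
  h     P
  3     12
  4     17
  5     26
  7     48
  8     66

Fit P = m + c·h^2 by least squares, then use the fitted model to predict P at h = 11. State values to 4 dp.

P̂ = 120.1973

Compute the Gram sums: Σ1 = 5, Σh^2 = 163, Σh^2·h^2 = 7459.
Moment sums: ΣP = 169, Σh^2·P = 7606.
XᵀX·[m, c]ᵀ = XᵀP becomes [[5, 163]; [163, 7459]]·[m, c]ᵀ = [169, 7606]ᵀ.
Δ = 5·7459 − 163² = 10726.
m = (169·7459 − 163·7606)/10726 = 20793/10726; c = (5·7606 − 163·169)/10726 = 10483/10726.
At h = 11: P̂ = (20793/10726)·(1) + (10483/10726)·(121) = 644618/5363.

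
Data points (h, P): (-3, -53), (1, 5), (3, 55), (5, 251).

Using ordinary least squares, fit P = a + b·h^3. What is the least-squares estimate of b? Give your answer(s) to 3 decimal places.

The normal equations are: 4·a + 126·b = 258;  126·a + 17084·b = 34296.
(Σ1 = 4, Σh^3 = 126, Σh^3·h^3 = 17084, ΣP = 258, Σh^3·P = 34296.)
Determinant 4·17084 − 126² = 52460.
a = (258·17084 − 126·34296)/52460 = 354/215; b = (4·34296 − 126·258)/52460 = 429/215.

b = 1.995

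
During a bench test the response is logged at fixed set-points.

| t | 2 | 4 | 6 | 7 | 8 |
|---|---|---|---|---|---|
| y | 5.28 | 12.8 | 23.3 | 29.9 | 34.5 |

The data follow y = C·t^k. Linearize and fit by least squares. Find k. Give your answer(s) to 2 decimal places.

k = 1.37

Let Y = ln y. Fitting Y = k·ln t + ln C by least squares:
XᵀX = [[13.7233, 7.8966]; [7.8966, 5]], rhs = [24.3040, 14.3006]ᵀ  (here Σln t = 7.8966, Σ(ln t)² = 13.7233, Σln y = 14.3006, Σln t·ln y = 24.3040).
Δ = 13.7233·5 − (7.8966)² = 6.2610; k = (24.3040·5 − 7.8966·14.3006)/6.2610 = 1.37269, ln C = (13.7233·14.3006 − 7.8966·24.3040)/6.2610 = 0.69222.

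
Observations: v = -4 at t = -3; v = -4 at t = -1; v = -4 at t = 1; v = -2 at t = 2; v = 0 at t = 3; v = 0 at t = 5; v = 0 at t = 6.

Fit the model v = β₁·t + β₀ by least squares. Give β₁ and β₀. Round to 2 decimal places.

β₁ = 0.56, β₀ = -3.04

The normal equations are: 85·β₁ + 13·β₀ = 8;  13·β₁ + 7·β₀ = -14.
(Σt·t = 85, Σt = 13, Σ1 = 7, Σt·v = 8, Σv = -14.)
Determinant 85·7 − 13² = 426.
β₁ = (8·7 − 13·(-14))/426 = 119/213; β₀ = (85·(-14) − 13·8)/426 = -647/213.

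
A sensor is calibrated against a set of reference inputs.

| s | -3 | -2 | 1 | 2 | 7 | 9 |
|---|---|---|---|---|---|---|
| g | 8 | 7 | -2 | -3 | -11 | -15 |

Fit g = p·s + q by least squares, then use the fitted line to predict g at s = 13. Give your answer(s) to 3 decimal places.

ĝ = -23.075

From the data, Σs·s = 148, Σs = 14, Σ1 = 6.
And Σs·g = -258, Σg = -16.
Normal equations: [[148, 14]; [14, 6]]·[p, q]ᵀ = [-258, -16]ᵀ.
Determinant 148·6 − 14² = 692.
p = ((-258)·6 − 14·(-16))/692 = -331/173; q = (148·(-16) − 14·(-258))/692 = 311/173.
At s = 13: ĝ = (-331/173)·(13) + (311/173)·(1) = -3992/173.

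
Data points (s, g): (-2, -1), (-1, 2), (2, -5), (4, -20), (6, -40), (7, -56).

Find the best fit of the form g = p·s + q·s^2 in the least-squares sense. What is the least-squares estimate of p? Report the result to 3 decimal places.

XᵀX·[p, q]ᵀ = Xᵀg reads: 110·p + 622·q = -722;  622·p + 3986·q = -4526.
Eliminating q: 3986·(row 1) − 622·(row 2) gives 51576·p = 3986·(-722) − 622·(-4526) = -62720, so p = -1120/921.
Then q = ((-4526) − 622·(-1120/921))/3986 = -871/921.

p = -1.216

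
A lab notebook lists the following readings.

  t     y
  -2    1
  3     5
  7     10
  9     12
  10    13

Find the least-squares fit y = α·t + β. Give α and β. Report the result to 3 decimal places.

α = 1.025, β = 2.667

With design matrix A, AᵀA = [[243, 27]; [27, 5]] and Aᵀy = [321, 41]ᵀ.
det = 243·5 − 27² = 486.
α = (321·5 − 27·41)/486 = 83/81; β = (243·41 − 27·321)/486 = 8/3.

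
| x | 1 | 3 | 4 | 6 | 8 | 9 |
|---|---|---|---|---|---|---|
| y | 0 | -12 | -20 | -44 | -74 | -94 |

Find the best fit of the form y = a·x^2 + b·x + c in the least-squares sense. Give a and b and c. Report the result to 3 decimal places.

Entries of MᵀM: Σx^2·x^2 = 12291, Σx^2·x = 1549, Σx^2 = 207, Σx·x = 207, Σx = 31, Σ1 = 6.
Moment sums: Σx^2·y = -14362, Σx·y = -1818, Σy = -244.
MᵀM·[a, b, c]ᵀ = Mᵀy becomes [[12291, 1549, 207]; [1549, 207, 31]; [207, 31, 6]]·[a, b, c]ᵀ = [-14362, -1818, -244]ᵀ.
Solving the 3×3 system (Gaussian elimination) gives a = -696/703, b = -1240/703, c = 1830/703.

a = -0.990, b = -1.764, c = 2.603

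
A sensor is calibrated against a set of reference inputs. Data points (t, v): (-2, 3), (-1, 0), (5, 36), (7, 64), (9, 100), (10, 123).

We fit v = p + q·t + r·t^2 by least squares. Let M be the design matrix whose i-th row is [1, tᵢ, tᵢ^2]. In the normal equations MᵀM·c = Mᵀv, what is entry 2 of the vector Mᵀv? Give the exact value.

2752

Entry 2 ↔ basis t, so (Mᵀv)_{2} = Σᵢ (t)·vᵢ = (-2)·(3) + (-1)·(0) + (5)·(36) + (7)·(64) + (9)·(100) + (10)·(123) = 2752.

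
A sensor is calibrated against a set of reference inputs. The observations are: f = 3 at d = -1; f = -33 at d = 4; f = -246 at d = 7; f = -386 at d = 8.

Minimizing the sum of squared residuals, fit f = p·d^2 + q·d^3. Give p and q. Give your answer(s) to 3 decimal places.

The normal system XᵀX·[p, q]ᵀ = Xᵀf is [[6754, 50598]; [50598, 383890]]·[p, q]ᵀ = [-37283, -284125]ᵀ.
det = 6754·383890 − 50598² = 32635456.
p = ((-37283)·383890 − 50598·(-284125))/32635456 = 7948235/4079432; q = (6754·(-284125) − 50598·(-37283))/32635456 = -4066877/4079432.

p = 1.948, q = -0.997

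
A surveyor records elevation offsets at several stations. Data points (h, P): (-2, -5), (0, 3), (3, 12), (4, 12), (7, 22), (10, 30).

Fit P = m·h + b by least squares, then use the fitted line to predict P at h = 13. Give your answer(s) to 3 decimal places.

P̂ = 38.863

The normal system MᵀM·[m, b]ᵀ = MᵀP is [[178, 22]; [22, 6]]·[m, b]ᵀ = [548, 74]ᵀ.
Eliminating b: 6·(row 1) − 22·(row 2) gives 584·m = 6·548 − 22·74 = 1660, so m = 415/146.
Then b = (74 − 22·(415/146))/6 = 279/146.
At h = 13: P̂ = (415/146)·(13) + (279/146)·(1) = 2837/73.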